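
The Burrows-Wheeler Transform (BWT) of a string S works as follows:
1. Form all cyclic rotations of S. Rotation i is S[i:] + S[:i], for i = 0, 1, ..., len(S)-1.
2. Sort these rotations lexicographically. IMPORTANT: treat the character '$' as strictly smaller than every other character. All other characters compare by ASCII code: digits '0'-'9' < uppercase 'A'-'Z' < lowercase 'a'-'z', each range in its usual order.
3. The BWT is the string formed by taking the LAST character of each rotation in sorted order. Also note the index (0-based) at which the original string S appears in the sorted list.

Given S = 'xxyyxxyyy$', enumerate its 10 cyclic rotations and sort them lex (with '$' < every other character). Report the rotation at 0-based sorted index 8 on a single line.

Answer: yyxxyyy$xx

Derivation:
All 10 rotations (rotation i = S[i:]+S[:i]):
  rot[0] = xxyyxxyyy$
  rot[1] = xyyxxyyy$x
  rot[2] = yyxxyyy$xx
  rot[3] = yxxyyy$xxy
  rot[4] = xxyyy$xxyy
  rot[5] = xyyy$xxyyx
  rot[6] = yyy$xxyyxx
  rot[7] = yy$xxyyxxy
  rot[8] = y$xxyyxxyy
  rot[9] = $xxyyxxyyy
Sorted (with $ < everything):
  sorted[0] = $xxyyxxyyy
  sorted[1] = xxyyxxyyy$
  sorted[2] = xxyyy$xxyy
  sorted[3] = xyyxxyyy$x
  sorted[4] = xyyy$xxyyx
  sorted[5] = y$xxyyxxyy
  sorted[6] = yxxyyy$xxy
  sorted[7] = yy$xxyyxxy
  sorted[8] = yyxxyyy$xx
  sorted[9] = yyy$xxyyxx
sorted[8] = yyxxyyy$xx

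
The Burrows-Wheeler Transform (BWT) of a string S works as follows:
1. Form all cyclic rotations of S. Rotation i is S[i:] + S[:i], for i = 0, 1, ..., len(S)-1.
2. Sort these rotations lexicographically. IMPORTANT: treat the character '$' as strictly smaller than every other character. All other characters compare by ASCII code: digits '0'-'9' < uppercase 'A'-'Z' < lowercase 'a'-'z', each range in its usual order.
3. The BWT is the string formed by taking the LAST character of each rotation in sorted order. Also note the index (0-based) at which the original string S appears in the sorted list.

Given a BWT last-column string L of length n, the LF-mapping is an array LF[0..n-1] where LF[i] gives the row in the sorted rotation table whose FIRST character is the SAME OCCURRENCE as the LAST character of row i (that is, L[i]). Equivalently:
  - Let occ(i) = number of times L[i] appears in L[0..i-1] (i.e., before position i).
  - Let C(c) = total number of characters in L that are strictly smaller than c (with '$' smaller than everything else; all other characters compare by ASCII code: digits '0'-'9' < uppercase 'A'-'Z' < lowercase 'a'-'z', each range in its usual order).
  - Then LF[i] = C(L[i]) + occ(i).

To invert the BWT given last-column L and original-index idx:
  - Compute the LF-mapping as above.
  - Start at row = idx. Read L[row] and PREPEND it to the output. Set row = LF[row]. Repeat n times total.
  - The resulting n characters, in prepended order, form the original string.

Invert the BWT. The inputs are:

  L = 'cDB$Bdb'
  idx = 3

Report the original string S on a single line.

Answer: DBBbdc$

Derivation:
LF mapping: 5 3 1 0 2 6 4
Walk LF starting at row 3, prepending L[row]:
  step 1: row=3, L[3]='$', prepend. Next row=LF[3]=0
  step 2: row=0, L[0]='c', prepend. Next row=LF[0]=5
  step 3: row=5, L[5]='d', prepend. Next row=LF[5]=6
  step 4: row=6, L[6]='b', prepend. Next row=LF[6]=4
  step 5: row=4, L[4]='B', prepend. Next row=LF[4]=2
  step 6: row=2, L[2]='B', prepend. Next row=LF[2]=1
  step 7: row=1, L[1]='D', prepend. Next row=LF[1]=3
Reversed output: DBBbdc$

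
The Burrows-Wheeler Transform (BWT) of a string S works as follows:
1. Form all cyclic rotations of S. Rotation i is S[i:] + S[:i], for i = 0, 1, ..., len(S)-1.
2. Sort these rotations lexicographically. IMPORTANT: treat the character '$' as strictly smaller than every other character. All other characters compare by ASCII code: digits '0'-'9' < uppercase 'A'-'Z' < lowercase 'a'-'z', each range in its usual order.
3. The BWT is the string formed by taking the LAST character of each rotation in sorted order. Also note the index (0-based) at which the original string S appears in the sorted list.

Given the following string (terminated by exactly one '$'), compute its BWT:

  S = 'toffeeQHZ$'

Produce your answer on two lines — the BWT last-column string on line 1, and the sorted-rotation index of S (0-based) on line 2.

Answer: ZQeHeffot$
9

Derivation:
All 10 rotations (rotation i = S[i:]+S[:i]):
  rot[0] = toffeeQHZ$
  rot[1] = offeeQHZ$t
  rot[2] = ffeeQHZ$to
  rot[3] = feeQHZ$tof
  rot[4] = eeQHZ$toff
  rot[5] = eQHZ$toffe
  rot[6] = QHZ$toffee
  rot[7] = HZ$toffeeQ
  rot[8] = Z$toffeeQH
  rot[9] = $toffeeQHZ
Sorted (with $ < everything):
  sorted[0] = $toffeeQHZ  (last char: 'Z')
  sorted[1] = HZ$toffeeQ  (last char: 'Q')
  sorted[2] = QHZ$toffee  (last char: 'e')
  sorted[3] = Z$toffeeQH  (last char: 'H')
  sorted[4] = eQHZ$toffe  (last char: 'e')
  sorted[5] = eeQHZ$toff  (last char: 'f')
  sorted[6] = feeQHZ$tof  (last char: 'f')
  sorted[7] = ffeeQHZ$to  (last char: 'o')
  sorted[8] = offeeQHZ$t  (last char: 't')
  sorted[9] = toffeeQHZ$  (last char: '$')
Last column: ZQeHeffot$
Original string S is at sorted index 9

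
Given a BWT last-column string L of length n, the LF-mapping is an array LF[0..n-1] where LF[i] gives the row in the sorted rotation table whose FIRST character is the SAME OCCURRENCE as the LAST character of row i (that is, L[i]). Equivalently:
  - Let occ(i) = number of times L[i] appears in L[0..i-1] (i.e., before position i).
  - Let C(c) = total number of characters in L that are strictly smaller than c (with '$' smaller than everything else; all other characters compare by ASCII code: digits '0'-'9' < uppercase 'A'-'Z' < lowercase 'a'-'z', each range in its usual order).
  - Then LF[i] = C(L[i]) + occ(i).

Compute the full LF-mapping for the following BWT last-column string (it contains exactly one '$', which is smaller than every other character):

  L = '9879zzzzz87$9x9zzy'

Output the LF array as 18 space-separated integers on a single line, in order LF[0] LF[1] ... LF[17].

Char counts: '$':1, '7':2, '8':2, '9':4, 'x':1, 'y':1, 'z':7
C (first-col start): C('$')=0, C('7')=1, C('8')=3, C('9')=5, C('x')=9, C('y')=10, C('z')=11
L[0]='9': occ=0, LF[0]=C('9')+0=5+0=5
L[1]='8': occ=0, LF[1]=C('8')+0=3+0=3
L[2]='7': occ=0, LF[2]=C('7')+0=1+0=1
L[3]='9': occ=1, LF[3]=C('9')+1=5+1=6
L[4]='z': occ=0, LF[4]=C('z')+0=11+0=11
L[5]='z': occ=1, LF[5]=C('z')+1=11+1=12
L[6]='z': occ=2, LF[6]=C('z')+2=11+2=13
L[7]='z': occ=3, LF[7]=C('z')+3=11+3=14
L[8]='z': occ=4, LF[8]=C('z')+4=11+4=15
L[9]='8': occ=1, LF[9]=C('8')+1=3+1=4
L[10]='7': occ=1, LF[10]=C('7')+1=1+1=2
L[11]='$': occ=0, LF[11]=C('$')+0=0+0=0
L[12]='9': occ=2, LF[12]=C('9')+2=5+2=7
L[13]='x': occ=0, LF[13]=C('x')+0=9+0=9
L[14]='9': occ=3, LF[14]=C('9')+3=5+3=8
L[15]='z': occ=5, LF[15]=C('z')+5=11+5=16
L[16]='z': occ=6, LF[16]=C('z')+6=11+6=17
L[17]='y': occ=0, LF[17]=C('y')+0=10+0=10

Answer: 5 3 1 6 11 12 13 14 15 4 2 0 7 9 8 16 17 10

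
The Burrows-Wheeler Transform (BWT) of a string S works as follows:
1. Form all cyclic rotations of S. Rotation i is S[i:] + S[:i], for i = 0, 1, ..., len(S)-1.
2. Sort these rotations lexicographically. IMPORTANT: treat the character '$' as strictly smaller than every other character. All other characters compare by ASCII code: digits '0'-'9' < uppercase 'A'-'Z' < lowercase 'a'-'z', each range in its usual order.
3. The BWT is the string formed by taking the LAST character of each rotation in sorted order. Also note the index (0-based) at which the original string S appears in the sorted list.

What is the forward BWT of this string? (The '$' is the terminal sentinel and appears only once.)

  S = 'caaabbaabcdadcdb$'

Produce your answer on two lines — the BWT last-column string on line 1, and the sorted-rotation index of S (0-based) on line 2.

Answer: bcabaaddbaa$bdcca
11

Derivation:
All 17 rotations (rotation i = S[i:]+S[:i]):
  rot[0] = caaabbaabcdadcdb$
  rot[1] = aaabbaabcdadcdb$c
  rot[2] = aabbaabcdadcdb$ca
  rot[3] = abbaabcdadcdb$caa
  rot[4] = bbaabcdadcdb$caaa
  rot[5] = baabcdadcdb$caaab
  rot[6] = aabcdadcdb$caaabb
  rot[7] = abcdadcdb$caaabba
  rot[8] = bcdadcdb$caaabbaa
  rot[9] = cdadcdb$caaabbaab
  rot[10] = dadcdb$caaabbaabc
  rot[11] = adcdb$caaabbaabcd
  rot[12] = dcdb$caaabbaabcda
  rot[13] = cdb$caaabbaabcdad
  rot[14] = db$caaabbaabcdadc
  rot[15] = b$caaabbaabcdadcd
  rot[16] = $caaabbaabcdadcdb
Sorted (with $ < everything):
  sorted[0] = $caaabbaabcdadcdb  (last char: 'b')
  sorted[1] = aaabbaabcdadcdb$c  (last char: 'c')
  sorted[2] = aabbaabcdadcdb$ca  (last char: 'a')
  sorted[3] = aabcdadcdb$caaabb  (last char: 'b')
  sorted[4] = abbaabcdadcdb$caa  (last char: 'a')
  sorted[5] = abcdadcdb$caaabba  (last char: 'a')
  sorted[6] = adcdb$caaabbaabcd  (last char: 'd')
  sorted[7] = b$caaabbaabcdadcd  (last char: 'd')
  sorted[8] = baabcdadcdb$caaab  (last char: 'b')
  sorted[9] = bbaabcdadcdb$caaa  (last char: 'a')
  sorted[10] = bcdadcdb$caaabbaa  (last char: 'a')
  sorted[11] = caaabbaabcdadcdb$  (last char: '$')
  sorted[12] = cdadcdb$caaabbaab  (last char: 'b')
  sorted[13] = cdb$caaabbaabcdad  (last char: 'd')
  sorted[14] = dadcdb$caaabbaabc  (last char: 'c')
  sorted[15] = db$caaabbaabcdadc  (last char: 'c')
  sorted[16] = dcdb$caaabbaabcda  (last char: 'a')
Last column: bcabaaddbaa$bdcca
Original string S is at sorted index 11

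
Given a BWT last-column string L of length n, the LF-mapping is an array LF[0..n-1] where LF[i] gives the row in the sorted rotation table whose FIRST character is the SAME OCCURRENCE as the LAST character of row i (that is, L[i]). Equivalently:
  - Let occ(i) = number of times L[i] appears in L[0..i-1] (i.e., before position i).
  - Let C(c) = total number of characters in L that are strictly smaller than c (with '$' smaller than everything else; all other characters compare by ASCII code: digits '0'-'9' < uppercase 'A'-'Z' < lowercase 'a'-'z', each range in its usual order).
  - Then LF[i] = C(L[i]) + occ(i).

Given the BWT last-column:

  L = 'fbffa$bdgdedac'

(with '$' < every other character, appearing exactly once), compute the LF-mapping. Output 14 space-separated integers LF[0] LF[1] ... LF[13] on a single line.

Answer: 10 3 11 12 1 0 4 6 13 7 9 8 2 5

Derivation:
Char counts: '$':1, 'a':2, 'b':2, 'c':1, 'd':3, 'e':1, 'f':3, 'g':1
C (first-col start): C('$')=0, C('a')=1, C('b')=3, C('c')=5, C('d')=6, C('e')=9, C('f')=10, C('g')=13
L[0]='f': occ=0, LF[0]=C('f')+0=10+0=10
L[1]='b': occ=0, LF[1]=C('b')+0=3+0=3
L[2]='f': occ=1, LF[2]=C('f')+1=10+1=11
L[3]='f': occ=2, LF[3]=C('f')+2=10+2=12
L[4]='a': occ=0, LF[4]=C('a')+0=1+0=1
L[5]='$': occ=0, LF[5]=C('$')+0=0+0=0
L[6]='b': occ=1, LF[6]=C('b')+1=3+1=4
L[7]='d': occ=0, LF[7]=C('d')+0=6+0=6
L[8]='g': occ=0, LF[8]=C('g')+0=13+0=13
L[9]='d': occ=1, LF[9]=C('d')+1=6+1=7
L[10]='e': occ=0, LF[10]=C('e')+0=9+0=9
L[11]='d': occ=2, LF[11]=C('d')+2=6+2=8
L[12]='a': occ=1, LF[12]=C('a')+1=1+1=2
L[13]='c': occ=0, LF[13]=C('c')+0=5+0=5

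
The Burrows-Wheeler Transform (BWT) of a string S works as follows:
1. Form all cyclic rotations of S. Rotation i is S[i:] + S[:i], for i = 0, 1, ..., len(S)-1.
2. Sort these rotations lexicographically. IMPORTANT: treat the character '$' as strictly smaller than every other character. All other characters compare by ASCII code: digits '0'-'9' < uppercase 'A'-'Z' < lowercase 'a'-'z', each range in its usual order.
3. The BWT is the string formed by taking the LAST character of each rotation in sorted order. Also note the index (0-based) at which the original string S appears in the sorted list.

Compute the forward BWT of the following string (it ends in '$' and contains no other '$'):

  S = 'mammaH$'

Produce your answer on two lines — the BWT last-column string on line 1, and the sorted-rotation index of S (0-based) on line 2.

Answer: Hammm$a
5

Derivation:
All 7 rotations (rotation i = S[i:]+S[:i]):
  rot[0] = mammaH$
  rot[1] = ammaH$m
  rot[2] = mmaH$ma
  rot[3] = maH$mam
  rot[4] = aH$mamm
  rot[5] = H$mamma
  rot[6] = $mammaH
Sorted (with $ < everything):
  sorted[0] = $mammaH  (last char: 'H')
  sorted[1] = H$mamma  (last char: 'a')
  sorted[2] = aH$mamm  (last char: 'm')
  sorted[3] = ammaH$m  (last char: 'm')
  sorted[4] = maH$mam  (last char: 'm')
  sorted[5] = mammaH$  (last char: '$')
  sorted[6] = mmaH$ma  (last char: 'a')
Last column: Hammm$a
Original string S is at sorted index 5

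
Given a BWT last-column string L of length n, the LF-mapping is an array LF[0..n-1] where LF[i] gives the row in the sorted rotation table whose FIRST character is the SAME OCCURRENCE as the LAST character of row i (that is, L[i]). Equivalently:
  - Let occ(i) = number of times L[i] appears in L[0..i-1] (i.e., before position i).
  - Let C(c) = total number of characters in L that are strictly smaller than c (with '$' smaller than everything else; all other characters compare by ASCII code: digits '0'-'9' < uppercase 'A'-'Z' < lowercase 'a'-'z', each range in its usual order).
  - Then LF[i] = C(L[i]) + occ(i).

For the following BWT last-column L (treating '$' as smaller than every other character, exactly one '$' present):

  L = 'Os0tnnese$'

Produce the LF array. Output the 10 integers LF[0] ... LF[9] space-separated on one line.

Char counts: '$':1, '0':1, 'O':1, 'e':2, 'n':2, 's':2, 't':1
C (first-col start): C('$')=0, C('0')=1, C('O')=2, C('e')=3, C('n')=5, C('s')=7, C('t')=9
L[0]='O': occ=0, LF[0]=C('O')+0=2+0=2
L[1]='s': occ=0, LF[1]=C('s')+0=7+0=7
L[2]='0': occ=0, LF[2]=C('0')+0=1+0=1
L[3]='t': occ=0, LF[3]=C('t')+0=9+0=9
L[4]='n': occ=0, LF[4]=C('n')+0=5+0=5
L[5]='n': occ=1, LF[5]=C('n')+1=5+1=6
L[6]='e': occ=0, LF[6]=C('e')+0=3+0=3
L[7]='s': occ=1, LF[7]=C('s')+1=7+1=8
L[8]='e': occ=1, LF[8]=C('e')+1=3+1=4
L[9]='$': occ=0, LF[9]=C('$')+0=0+0=0

Answer: 2 7 1 9 5 6 3 8 4 0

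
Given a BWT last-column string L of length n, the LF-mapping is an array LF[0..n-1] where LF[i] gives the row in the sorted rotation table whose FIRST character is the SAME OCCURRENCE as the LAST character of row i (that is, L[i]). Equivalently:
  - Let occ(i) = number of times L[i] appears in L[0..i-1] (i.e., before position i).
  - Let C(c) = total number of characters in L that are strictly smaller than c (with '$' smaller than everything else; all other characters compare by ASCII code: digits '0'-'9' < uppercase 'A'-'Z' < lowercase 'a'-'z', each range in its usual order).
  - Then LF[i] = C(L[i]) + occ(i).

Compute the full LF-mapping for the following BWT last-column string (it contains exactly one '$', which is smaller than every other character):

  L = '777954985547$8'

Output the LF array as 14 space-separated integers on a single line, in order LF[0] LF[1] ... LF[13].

Answer: 6 7 8 12 3 1 13 10 4 5 2 9 0 11

Derivation:
Char counts: '$':1, '4':2, '5':3, '7':4, '8':2, '9':2
C (first-col start): C('$')=0, C('4')=1, C('5')=3, C('7')=6, C('8')=10, C('9')=12
L[0]='7': occ=0, LF[0]=C('7')+0=6+0=6
L[1]='7': occ=1, LF[1]=C('7')+1=6+1=7
L[2]='7': occ=2, LF[2]=C('7')+2=6+2=8
L[3]='9': occ=0, LF[3]=C('9')+0=12+0=12
L[4]='5': occ=0, LF[4]=C('5')+0=3+0=3
L[5]='4': occ=0, LF[5]=C('4')+0=1+0=1
L[6]='9': occ=1, LF[6]=C('9')+1=12+1=13
L[7]='8': occ=0, LF[7]=C('8')+0=10+0=10
L[8]='5': occ=1, LF[8]=C('5')+1=3+1=4
L[9]='5': occ=2, LF[9]=C('5')+2=3+2=5
L[10]='4': occ=1, LF[10]=C('4')+1=1+1=2
L[11]='7': occ=3, LF[11]=C('7')+3=6+3=9
L[12]='$': occ=0, LF[12]=C('$')+0=0+0=0
L[13]='8': occ=1, LF[13]=C('8')+1=10+1=11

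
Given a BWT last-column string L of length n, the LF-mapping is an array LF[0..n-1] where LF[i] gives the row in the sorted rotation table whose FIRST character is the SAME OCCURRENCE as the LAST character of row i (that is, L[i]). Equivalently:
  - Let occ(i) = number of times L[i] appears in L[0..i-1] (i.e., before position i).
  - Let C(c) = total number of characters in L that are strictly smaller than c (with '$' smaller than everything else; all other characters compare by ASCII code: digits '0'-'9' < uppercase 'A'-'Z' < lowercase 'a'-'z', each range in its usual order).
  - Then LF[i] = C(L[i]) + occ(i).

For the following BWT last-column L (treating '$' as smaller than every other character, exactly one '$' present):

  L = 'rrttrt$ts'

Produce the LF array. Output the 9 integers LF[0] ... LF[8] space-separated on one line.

Answer: 1 2 5 6 3 7 0 8 4

Derivation:
Char counts: '$':1, 'r':3, 's':1, 't':4
C (first-col start): C('$')=0, C('r')=1, C('s')=4, C('t')=5
L[0]='r': occ=0, LF[0]=C('r')+0=1+0=1
L[1]='r': occ=1, LF[1]=C('r')+1=1+1=2
L[2]='t': occ=0, LF[2]=C('t')+0=5+0=5
L[3]='t': occ=1, LF[3]=C('t')+1=5+1=6
L[4]='r': occ=2, LF[4]=C('r')+2=1+2=3
L[5]='t': occ=2, LF[5]=C('t')+2=5+2=7
L[6]='$': occ=0, LF[6]=C('$')+0=0+0=0
L[7]='t': occ=3, LF[7]=C('t')+3=5+3=8
L[8]='s': occ=0, LF[8]=C('s')+0=4+0=4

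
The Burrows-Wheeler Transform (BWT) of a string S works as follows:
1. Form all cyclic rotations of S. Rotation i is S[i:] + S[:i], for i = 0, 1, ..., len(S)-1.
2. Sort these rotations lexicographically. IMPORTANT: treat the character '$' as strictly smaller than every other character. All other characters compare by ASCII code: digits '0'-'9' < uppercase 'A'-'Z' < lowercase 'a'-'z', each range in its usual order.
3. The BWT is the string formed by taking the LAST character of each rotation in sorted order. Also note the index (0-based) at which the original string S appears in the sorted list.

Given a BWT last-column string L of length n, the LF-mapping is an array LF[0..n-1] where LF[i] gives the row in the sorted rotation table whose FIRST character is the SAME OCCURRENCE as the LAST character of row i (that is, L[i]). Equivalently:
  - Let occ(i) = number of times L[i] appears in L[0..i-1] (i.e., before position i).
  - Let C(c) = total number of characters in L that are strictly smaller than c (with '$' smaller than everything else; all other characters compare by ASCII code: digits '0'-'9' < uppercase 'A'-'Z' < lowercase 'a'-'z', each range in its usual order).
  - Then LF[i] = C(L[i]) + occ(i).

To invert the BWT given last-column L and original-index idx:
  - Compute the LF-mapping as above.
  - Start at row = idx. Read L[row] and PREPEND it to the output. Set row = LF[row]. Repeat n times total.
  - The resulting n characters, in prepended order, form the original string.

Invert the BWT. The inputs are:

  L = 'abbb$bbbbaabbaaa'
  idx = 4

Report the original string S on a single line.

LF mapping: 1 7 8 9 0 10 11 12 13 2 3 14 15 4 5 6
Walk LF starting at row 4, prepending L[row]:
  step 1: row=4, L[4]='$', prepend. Next row=LF[4]=0
  step 2: row=0, L[0]='a', prepend. Next row=LF[0]=1
  step 3: row=1, L[1]='b', prepend. Next row=LF[1]=7
  step 4: row=7, L[7]='b', prepend. Next row=LF[7]=12
  step 5: row=12, L[12]='b', prepend. Next row=LF[12]=15
  step 6: row=15, L[15]='a', prepend. Next row=LF[15]=6
  step 7: row=6, L[6]='b', prepend. Next row=LF[6]=11
  step 8: row=11, L[11]='b', prepend. Next row=LF[11]=14
  step 9: row=14, L[14]='a', prepend. Next row=LF[14]=5
  step 10: row=5, L[5]='b', prepend. Next row=LF[5]=10
  step 11: row=10, L[10]='a', prepend. Next row=LF[10]=3
  step 12: row=3, L[3]='b', prepend. Next row=LF[3]=9
  step 13: row=9, L[9]='a', prepend. Next row=LF[9]=2
  step 14: row=2, L[2]='b', prepend. Next row=LF[2]=8
  step 15: row=8, L[8]='b', prepend. Next row=LF[8]=13
  step 16: row=13, L[13]='a', prepend. Next row=LF[13]=4
Reversed output: abbabababbabbba$

Answer: abbabababbabbba$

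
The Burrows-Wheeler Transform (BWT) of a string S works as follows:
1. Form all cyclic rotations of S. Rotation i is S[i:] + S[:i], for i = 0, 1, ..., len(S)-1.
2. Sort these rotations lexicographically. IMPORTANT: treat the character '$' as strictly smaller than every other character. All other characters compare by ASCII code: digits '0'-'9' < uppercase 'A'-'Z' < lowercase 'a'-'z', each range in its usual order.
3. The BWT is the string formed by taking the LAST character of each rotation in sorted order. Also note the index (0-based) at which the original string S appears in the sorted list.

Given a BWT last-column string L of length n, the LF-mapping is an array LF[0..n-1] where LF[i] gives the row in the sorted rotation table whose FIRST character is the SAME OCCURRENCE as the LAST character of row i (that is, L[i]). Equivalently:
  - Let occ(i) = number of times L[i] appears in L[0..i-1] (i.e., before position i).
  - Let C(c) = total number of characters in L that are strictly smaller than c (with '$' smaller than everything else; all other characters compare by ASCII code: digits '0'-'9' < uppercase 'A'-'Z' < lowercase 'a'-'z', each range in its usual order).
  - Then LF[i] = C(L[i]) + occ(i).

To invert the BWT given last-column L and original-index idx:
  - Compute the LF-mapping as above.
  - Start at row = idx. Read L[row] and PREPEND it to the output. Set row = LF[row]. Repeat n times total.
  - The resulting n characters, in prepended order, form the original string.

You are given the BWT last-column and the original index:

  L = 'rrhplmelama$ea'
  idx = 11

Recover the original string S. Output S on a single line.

LF mapping: 12 13 6 11 7 9 4 8 1 10 2 0 5 3
Walk LF starting at row 11, prepending L[row]:
  step 1: row=11, L[11]='$', prepend. Next row=LF[11]=0
  step 2: row=0, L[0]='r', prepend. Next row=LF[0]=12
  step 3: row=12, L[12]='e', prepend. Next row=LF[12]=5
  step 4: row=5, L[5]='m', prepend. Next row=LF[5]=9
  step 5: row=9, L[9]='m', prepend. Next row=LF[9]=10
  step 6: row=10, L[10]='a', prepend. Next row=LF[10]=2
  step 7: row=2, L[2]='h', prepend. Next row=LF[2]=6
  step 8: row=6, L[6]='e', prepend. Next row=LF[6]=4
  step 9: row=4, L[4]='l', prepend. Next row=LF[4]=7
  step 10: row=7, L[7]='l', prepend. Next row=LF[7]=8
  step 11: row=8, L[8]='a', prepend. Next row=LF[8]=1
  step 12: row=1, L[1]='r', prepend. Next row=LF[1]=13
  step 13: row=13, L[13]='a', prepend. Next row=LF[13]=3
  step 14: row=3, L[3]='p', prepend. Next row=LF[3]=11
Reversed output: parallehammer$

Answer: parallehammer$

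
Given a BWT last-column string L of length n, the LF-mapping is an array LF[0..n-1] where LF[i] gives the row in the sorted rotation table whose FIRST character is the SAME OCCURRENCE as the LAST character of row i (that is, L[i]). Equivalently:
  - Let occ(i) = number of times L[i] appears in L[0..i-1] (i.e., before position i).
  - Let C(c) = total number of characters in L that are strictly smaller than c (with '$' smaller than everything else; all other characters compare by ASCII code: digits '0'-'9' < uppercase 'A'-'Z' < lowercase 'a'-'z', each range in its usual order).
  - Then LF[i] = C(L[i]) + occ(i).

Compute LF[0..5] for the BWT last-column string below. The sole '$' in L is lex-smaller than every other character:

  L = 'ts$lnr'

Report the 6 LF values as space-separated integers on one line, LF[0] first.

Answer: 5 4 0 1 2 3

Derivation:
Char counts: '$':1, 'l':1, 'n':1, 'r':1, 's':1, 't':1
C (first-col start): C('$')=0, C('l')=1, C('n')=2, C('r')=3, C('s')=4, C('t')=5
L[0]='t': occ=0, LF[0]=C('t')+0=5+0=5
L[1]='s': occ=0, LF[1]=C('s')+0=4+0=4
L[2]='$': occ=0, LF[2]=C('$')+0=0+0=0
L[3]='l': occ=0, LF[3]=C('l')+0=1+0=1
L[4]='n': occ=0, LF[4]=C('n')+0=2+0=2
L[5]='r': occ=0, LF[5]=C('r')+0=3+0=3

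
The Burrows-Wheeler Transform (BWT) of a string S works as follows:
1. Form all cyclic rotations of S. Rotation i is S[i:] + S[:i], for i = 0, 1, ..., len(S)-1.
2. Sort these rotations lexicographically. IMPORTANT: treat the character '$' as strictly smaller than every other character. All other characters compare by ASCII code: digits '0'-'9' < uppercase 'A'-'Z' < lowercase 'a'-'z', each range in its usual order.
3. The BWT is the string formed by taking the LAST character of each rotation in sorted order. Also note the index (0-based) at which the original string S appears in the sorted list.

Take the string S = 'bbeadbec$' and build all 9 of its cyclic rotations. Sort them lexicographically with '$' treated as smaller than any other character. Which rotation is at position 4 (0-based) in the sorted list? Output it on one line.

Answer: bec$bbead

Derivation:
All 9 rotations (rotation i = S[i:]+S[:i]):
  rot[0] = bbeadbec$
  rot[1] = beadbec$b
  rot[2] = eadbec$bb
  rot[3] = adbec$bbe
  rot[4] = dbec$bbea
  rot[5] = bec$bbead
  rot[6] = ec$bbeadb
  rot[7] = c$bbeadbe
  rot[8] = $bbeadbec
Sorted (with $ < everything):
  sorted[0] = $bbeadbec
  sorted[1] = adbec$bbe
  sorted[2] = bbeadbec$
  sorted[3] = beadbec$b
  sorted[4] = bec$bbead
  sorted[5] = c$bbeadbe
  sorted[6] = dbec$bbea
  sorted[7] = eadbec$bb
  sorted[8] = ec$bbeadb
sorted[4] = bec$bbead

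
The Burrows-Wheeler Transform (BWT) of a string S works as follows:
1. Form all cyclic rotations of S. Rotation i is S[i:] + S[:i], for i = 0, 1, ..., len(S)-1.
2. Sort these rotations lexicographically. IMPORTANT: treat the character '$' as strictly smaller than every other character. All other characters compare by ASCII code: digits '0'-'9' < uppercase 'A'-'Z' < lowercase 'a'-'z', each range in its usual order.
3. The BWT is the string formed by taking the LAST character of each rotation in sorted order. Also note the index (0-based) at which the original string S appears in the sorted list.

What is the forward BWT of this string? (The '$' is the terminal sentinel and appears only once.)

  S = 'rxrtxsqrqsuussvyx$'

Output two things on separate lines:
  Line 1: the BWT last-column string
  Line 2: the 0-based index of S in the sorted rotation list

All 18 rotations (rotation i = S[i:]+S[:i]):
  rot[0] = rxrtxsqrqsuussvyx$
  rot[1] = xrtxsqrqsuussvyx$r
  rot[2] = rtxsqrqsuussvyx$rx
  rot[3] = txsqrqsuussvyx$rxr
  rot[4] = xsqrqsuussvyx$rxrt
  rot[5] = sqrqsuussvyx$rxrtx
  rot[6] = qrqsuussvyx$rxrtxs
  rot[7] = rqsuussvyx$rxrtxsq
  rot[8] = qsuussvyx$rxrtxsqr
  rot[9] = suussvyx$rxrtxsqrq
  rot[10] = uussvyx$rxrtxsqrqs
  rot[11] = ussvyx$rxrtxsqrqsu
  rot[12] = ssvyx$rxrtxsqrqsuu
  rot[13] = svyx$rxrtxsqrqsuus
  rot[14] = vyx$rxrtxsqrqsuuss
  rot[15] = yx$rxrtxsqrqsuussv
  rot[16] = x$rxrtxsqrqsuussvy
  rot[17] = $rxrtxsqrqsuussvyx
Sorted (with $ < everything):
  sorted[0] = $rxrtxsqrqsuussvyx  (last char: 'x')
  sorted[1] = qrqsuussvyx$rxrtxs  (last char: 's')
  sorted[2] = qsuussvyx$rxrtxsqr  (last char: 'r')
  sorted[3] = rqsuussvyx$rxrtxsq  (last char: 'q')
  sorted[4] = rtxsqrqsuussvyx$rx  (last char: 'x')
  sorted[5] = rxrtxsqrqsuussvyx$  (last char: '$')
  sorted[6] = sqrqsuussvyx$rxrtx  (last char: 'x')
  sorted[7] = ssvyx$rxrtxsqrqsuu  (last char: 'u')
  sorted[8] = suussvyx$rxrtxsqrq  (last char: 'q')
  sorted[9] = svyx$rxrtxsqrqsuus  (last char: 's')
  sorted[10] = txsqrqsuussvyx$rxr  (last char: 'r')
  sorted[11] = ussvyx$rxrtxsqrqsu  (last char: 'u')
  sorted[12] = uussvyx$rxrtxsqrqs  (last char: 's')
  sorted[13] = vyx$rxrtxsqrqsuuss  (last char: 's')
  sorted[14] = x$rxrtxsqrqsuussvy  (last char: 'y')
  sorted[15] = xrtxsqrqsuussvyx$r  (last char: 'r')
  sorted[16] = xsqrqsuussvyx$rxrt  (last char: 't')
  sorted[17] = yx$rxrtxsqrqsuussv  (last char: 'v')
Last column: xsrqx$xuqsrussyrtv
Original string S is at sorted index 5

Answer: xsrqx$xuqsrussyrtv
5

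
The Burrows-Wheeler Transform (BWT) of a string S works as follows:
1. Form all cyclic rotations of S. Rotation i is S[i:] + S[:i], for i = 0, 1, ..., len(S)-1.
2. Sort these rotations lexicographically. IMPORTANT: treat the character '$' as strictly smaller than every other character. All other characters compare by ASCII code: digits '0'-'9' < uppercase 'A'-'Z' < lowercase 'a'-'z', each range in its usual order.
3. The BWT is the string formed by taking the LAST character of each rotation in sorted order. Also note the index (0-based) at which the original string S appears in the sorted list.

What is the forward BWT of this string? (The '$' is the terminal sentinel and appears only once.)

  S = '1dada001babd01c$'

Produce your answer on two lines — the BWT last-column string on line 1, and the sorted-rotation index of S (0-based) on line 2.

Answer: ca0d00$dbd1a1ba1
6

Derivation:
All 16 rotations (rotation i = S[i:]+S[:i]):
  rot[0] = 1dada001babd01c$
  rot[1] = dada001babd01c$1
  rot[2] = ada001babd01c$1d
  rot[3] = da001babd01c$1da
  rot[4] = a001babd01c$1dad
  rot[5] = 001babd01c$1dada
  rot[6] = 01babd01c$1dada0
  rot[7] = 1babd01c$1dada00
  rot[8] = babd01c$1dada001
  rot[9] = abd01c$1dada001b
  rot[10] = bd01c$1dada001ba
  rot[11] = d01c$1dada001bab
  rot[12] = 01c$1dada001babd
  rot[13] = 1c$1dada001babd0
  rot[14] = c$1dada001babd01
  rot[15] = $1dada001babd01c
Sorted (with $ < everything):
  sorted[0] = $1dada001babd01c  (last char: 'c')
  sorted[1] = 001babd01c$1dada  (last char: 'a')
  sorted[2] = 01babd01c$1dada0  (last char: '0')
  sorted[3] = 01c$1dada001babd  (last char: 'd')
  sorted[4] = 1babd01c$1dada00  (last char: '0')
  sorted[5] = 1c$1dada001babd0  (last char: '0')
  sorted[6] = 1dada001babd01c$  (last char: '$')
  sorted[7] = a001babd01c$1dad  (last char: 'd')
  sorted[8] = abd01c$1dada001b  (last char: 'b')
  sorted[9] = ada001babd01c$1d  (last char: 'd')
  sorted[10] = babd01c$1dada001  (last char: '1')
  sorted[11] = bd01c$1dada001ba  (last char: 'a')
  sorted[12] = c$1dada001babd01  (last char: '1')
  sorted[13] = d01c$1dada001bab  (last char: 'b')
  sorted[14] = da001babd01c$1da  (last char: 'a')
  sorted[15] = dada001babd01c$1  (last char: '1')
Last column: ca0d00$dbd1a1ba1
Original string S is at sorted index 6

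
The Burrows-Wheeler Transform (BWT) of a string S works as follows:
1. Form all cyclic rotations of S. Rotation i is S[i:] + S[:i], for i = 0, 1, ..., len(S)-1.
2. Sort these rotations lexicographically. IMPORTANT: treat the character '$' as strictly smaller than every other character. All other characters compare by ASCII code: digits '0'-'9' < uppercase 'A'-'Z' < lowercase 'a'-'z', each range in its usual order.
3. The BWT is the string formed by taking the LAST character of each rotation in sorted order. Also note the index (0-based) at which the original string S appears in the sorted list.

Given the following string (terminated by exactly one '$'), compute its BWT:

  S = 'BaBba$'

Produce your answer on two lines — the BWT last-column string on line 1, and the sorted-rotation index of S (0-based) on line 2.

All 6 rotations (rotation i = S[i:]+S[:i]):
  rot[0] = BaBba$
  rot[1] = aBba$B
  rot[2] = Bba$Ba
  rot[3] = ba$BaB
  rot[4] = a$BaBb
  rot[5] = $BaBba
Sorted (with $ < everything):
  sorted[0] = $BaBba  (last char: 'a')
  sorted[1] = BaBba$  (last char: '$')
  sorted[2] = Bba$Ba  (last char: 'a')
  sorted[3] = a$BaBb  (last char: 'b')
  sorted[4] = aBba$B  (last char: 'B')
  sorted[5] = ba$BaB  (last char: 'B')
Last column: a$abBB
Original string S is at sorted index 1

Answer: a$abBB
1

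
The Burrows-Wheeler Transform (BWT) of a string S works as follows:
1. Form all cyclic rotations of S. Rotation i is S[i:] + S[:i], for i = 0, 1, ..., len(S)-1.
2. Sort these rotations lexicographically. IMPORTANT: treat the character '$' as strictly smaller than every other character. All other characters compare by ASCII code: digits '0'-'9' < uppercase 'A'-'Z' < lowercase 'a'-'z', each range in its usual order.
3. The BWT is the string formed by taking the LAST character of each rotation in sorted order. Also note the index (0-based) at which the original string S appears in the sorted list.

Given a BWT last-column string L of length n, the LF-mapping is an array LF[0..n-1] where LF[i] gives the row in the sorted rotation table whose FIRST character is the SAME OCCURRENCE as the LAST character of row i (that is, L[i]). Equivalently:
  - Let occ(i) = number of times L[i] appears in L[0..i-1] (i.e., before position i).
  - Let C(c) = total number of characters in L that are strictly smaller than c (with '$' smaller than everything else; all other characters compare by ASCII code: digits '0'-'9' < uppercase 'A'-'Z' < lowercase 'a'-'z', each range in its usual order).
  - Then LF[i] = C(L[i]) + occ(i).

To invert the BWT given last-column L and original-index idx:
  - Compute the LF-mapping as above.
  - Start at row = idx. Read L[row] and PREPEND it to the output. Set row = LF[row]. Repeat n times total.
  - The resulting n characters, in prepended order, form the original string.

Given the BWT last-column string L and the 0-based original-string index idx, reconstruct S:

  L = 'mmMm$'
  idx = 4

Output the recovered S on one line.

LF mapping: 2 3 1 4 0
Walk LF starting at row 4, prepending L[row]:
  step 1: row=4, L[4]='$', prepend. Next row=LF[4]=0
  step 2: row=0, L[0]='m', prepend. Next row=LF[0]=2
  step 3: row=2, L[2]='M', prepend. Next row=LF[2]=1
  step 4: row=1, L[1]='m', prepend. Next row=LF[1]=3
  step 5: row=3, L[3]='m', prepend. Next row=LF[3]=4
Reversed output: mmMm$

Answer: mmMm$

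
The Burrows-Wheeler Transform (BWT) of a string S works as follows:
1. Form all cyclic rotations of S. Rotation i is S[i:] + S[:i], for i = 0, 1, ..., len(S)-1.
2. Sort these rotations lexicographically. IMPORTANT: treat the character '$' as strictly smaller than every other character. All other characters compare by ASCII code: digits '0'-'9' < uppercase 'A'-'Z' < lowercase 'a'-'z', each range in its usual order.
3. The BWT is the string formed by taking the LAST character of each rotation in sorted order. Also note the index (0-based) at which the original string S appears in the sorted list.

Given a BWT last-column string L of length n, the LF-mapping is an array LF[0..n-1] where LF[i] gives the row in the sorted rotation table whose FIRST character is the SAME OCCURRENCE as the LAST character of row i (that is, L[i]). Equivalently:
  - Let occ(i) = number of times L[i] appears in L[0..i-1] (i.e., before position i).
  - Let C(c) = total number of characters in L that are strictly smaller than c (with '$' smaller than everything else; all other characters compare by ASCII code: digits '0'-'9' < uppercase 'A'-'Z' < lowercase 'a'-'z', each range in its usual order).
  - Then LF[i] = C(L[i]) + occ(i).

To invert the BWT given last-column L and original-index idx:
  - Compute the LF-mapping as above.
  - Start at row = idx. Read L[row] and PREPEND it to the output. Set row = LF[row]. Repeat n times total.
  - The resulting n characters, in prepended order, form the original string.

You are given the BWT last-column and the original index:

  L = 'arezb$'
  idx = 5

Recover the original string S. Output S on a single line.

Answer: zebra$

Derivation:
LF mapping: 1 4 3 5 2 0
Walk LF starting at row 5, prepending L[row]:
  step 1: row=5, L[5]='$', prepend. Next row=LF[5]=0
  step 2: row=0, L[0]='a', prepend. Next row=LF[0]=1
  step 3: row=1, L[1]='r', prepend. Next row=LF[1]=4
  step 4: row=4, L[4]='b', prepend. Next row=LF[4]=2
  step 5: row=2, L[2]='e', prepend. Next row=LF[2]=3
  step 6: row=3, L[3]='z', prepend. Next row=LF[3]=5
Reversed output: zebra$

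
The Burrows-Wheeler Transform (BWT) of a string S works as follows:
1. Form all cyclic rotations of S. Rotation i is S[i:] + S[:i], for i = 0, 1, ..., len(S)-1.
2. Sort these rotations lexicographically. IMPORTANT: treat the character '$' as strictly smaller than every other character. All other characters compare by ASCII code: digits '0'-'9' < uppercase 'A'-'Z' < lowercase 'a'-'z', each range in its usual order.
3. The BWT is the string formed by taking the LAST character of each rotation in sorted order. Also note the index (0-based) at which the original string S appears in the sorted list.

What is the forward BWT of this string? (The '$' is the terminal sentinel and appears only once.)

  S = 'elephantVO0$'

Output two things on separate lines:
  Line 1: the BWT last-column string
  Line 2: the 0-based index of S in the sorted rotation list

All 12 rotations (rotation i = S[i:]+S[:i]):
  rot[0] = elephantVO0$
  rot[1] = lephantVO0$e
  rot[2] = ephantVO0$el
  rot[3] = phantVO0$ele
  rot[4] = hantVO0$elep
  rot[5] = antVO0$eleph
  rot[6] = ntVO0$elepha
  rot[7] = tVO0$elephan
  rot[8] = VO0$elephant
  rot[9] = O0$elephantV
  rot[10] = 0$elephantVO
  rot[11] = $elephantVO0
Sorted (with $ < everything):
  sorted[0] = $elephantVO0  (last char: '0')
  sorted[1] = 0$elephantVO  (last char: 'O')
  sorted[2] = O0$elephantV  (last char: 'V')
  sorted[3] = VO0$elephant  (last char: 't')
  sorted[4] = antVO0$eleph  (last char: 'h')
  sorted[5] = elephantVO0$  (last char: '$')
  sorted[6] = ephantVO0$el  (last char: 'l')
  sorted[7] = hantVO0$elep  (last char: 'p')
  sorted[8] = lephantVO0$e  (last char: 'e')
  sorted[9] = ntVO0$elepha  (last char: 'a')
  sorted[10] = phantVO0$ele  (last char: 'e')
  sorted[11] = tVO0$elephan  (last char: 'n')
Last column: 0OVth$lpeaen
Original string S is at sorted index 5

Answer: 0OVth$lpeaen
5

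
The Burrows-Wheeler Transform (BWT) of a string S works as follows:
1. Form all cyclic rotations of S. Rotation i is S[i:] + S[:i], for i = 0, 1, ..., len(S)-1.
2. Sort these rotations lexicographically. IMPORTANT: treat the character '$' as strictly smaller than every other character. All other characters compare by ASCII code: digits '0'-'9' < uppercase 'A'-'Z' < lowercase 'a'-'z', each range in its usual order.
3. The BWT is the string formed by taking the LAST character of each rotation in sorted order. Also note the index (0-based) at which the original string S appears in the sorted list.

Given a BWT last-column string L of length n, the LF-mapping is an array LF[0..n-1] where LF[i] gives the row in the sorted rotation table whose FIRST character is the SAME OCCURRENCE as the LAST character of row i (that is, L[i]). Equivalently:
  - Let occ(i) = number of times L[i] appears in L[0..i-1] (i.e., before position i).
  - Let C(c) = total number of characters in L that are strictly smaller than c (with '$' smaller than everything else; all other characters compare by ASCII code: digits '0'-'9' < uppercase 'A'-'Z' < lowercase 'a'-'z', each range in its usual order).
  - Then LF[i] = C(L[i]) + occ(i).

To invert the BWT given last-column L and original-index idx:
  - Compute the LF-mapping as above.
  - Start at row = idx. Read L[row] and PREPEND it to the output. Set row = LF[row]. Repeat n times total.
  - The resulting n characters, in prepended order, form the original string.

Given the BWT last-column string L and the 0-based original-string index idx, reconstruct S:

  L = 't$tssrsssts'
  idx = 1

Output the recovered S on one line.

LF mapping: 8 0 9 2 3 1 4 5 6 10 7
Walk LF starting at row 1, prepending L[row]:
  step 1: row=1, L[1]='$', prepend. Next row=LF[1]=0
  step 2: row=0, L[0]='t', prepend. Next row=LF[0]=8
  step 3: row=8, L[8]='s', prepend. Next row=LF[8]=6
  step 4: row=6, L[6]='s', prepend. Next row=LF[6]=4
  step 5: row=4, L[4]='s', prepend. Next row=LF[4]=3
  step 6: row=3, L[3]='s', prepend. Next row=LF[3]=2
  step 7: row=2, L[2]='t', prepend. Next row=LF[2]=9
  step 8: row=9, L[9]='t', prepend. Next row=LF[9]=10
  step 9: row=10, L[10]='s', prepend. Next row=LF[10]=7
  step 10: row=7, L[7]='s', prepend. Next row=LF[7]=5
  step 11: row=5, L[5]='r', prepend. Next row=LF[5]=1
Reversed output: rssttsssst$

Answer: rssttsssst$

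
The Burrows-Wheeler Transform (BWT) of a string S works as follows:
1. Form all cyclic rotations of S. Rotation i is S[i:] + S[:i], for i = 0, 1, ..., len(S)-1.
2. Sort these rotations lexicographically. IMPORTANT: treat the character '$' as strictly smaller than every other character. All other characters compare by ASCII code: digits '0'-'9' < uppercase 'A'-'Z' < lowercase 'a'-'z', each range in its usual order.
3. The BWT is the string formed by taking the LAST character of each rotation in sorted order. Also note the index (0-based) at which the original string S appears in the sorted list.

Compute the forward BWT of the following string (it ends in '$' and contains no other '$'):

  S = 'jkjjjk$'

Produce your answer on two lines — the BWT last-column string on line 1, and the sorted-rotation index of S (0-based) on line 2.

All 7 rotations (rotation i = S[i:]+S[:i]):
  rot[0] = jkjjjk$
  rot[1] = kjjjk$j
  rot[2] = jjjk$jk
  rot[3] = jjk$jkj
  rot[4] = jk$jkjj
  rot[5] = k$jkjjj
  rot[6] = $jkjjjk
Sorted (with $ < everything):
  sorted[0] = $jkjjjk  (last char: 'k')
  sorted[1] = jjjk$jk  (last char: 'k')
  sorted[2] = jjk$jkj  (last char: 'j')
  sorted[3] = jk$jkjj  (last char: 'j')
  sorted[4] = jkjjjk$  (last char: '$')
  sorted[5] = k$jkjjj  (last char: 'j')
  sorted[6] = kjjjk$j  (last char: 'j')
Last column: kkjj$jj
Original string S is at sorted index 4

Answer: kkjj$jj
4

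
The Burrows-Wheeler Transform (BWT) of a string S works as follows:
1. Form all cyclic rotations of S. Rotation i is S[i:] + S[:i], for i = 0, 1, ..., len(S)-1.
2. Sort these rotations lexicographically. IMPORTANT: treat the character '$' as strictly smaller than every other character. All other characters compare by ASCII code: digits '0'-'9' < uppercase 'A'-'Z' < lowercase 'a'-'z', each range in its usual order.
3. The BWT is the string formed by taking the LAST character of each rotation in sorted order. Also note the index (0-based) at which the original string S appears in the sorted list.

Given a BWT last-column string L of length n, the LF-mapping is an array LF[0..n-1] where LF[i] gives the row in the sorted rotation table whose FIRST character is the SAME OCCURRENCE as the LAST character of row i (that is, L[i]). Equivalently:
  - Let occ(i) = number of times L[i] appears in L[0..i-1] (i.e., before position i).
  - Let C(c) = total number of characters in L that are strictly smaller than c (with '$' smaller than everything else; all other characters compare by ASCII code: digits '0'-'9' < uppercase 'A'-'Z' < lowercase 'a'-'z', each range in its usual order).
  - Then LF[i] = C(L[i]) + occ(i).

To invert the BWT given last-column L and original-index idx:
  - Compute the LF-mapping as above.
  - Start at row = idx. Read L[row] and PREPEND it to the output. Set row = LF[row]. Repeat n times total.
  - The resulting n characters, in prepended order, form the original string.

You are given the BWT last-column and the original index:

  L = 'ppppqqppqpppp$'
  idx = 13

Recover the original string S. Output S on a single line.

LF mapping: 1 2 3 4 11 12 5 6 13 7 8 9 10 0
Walk LF starting at row 13, prepending L[row]:
  step 1: row=13, L[13]='$', prepend. Next row=LF[13]=0
  step 2: row=0, L[0]='p', prepend. Next row=LF[0]=1
  step 3: row=1, L[1]='p', prepend. Next row=LF[1]=2
  step 4: row=2, L[2]='p', prepend. Next row=LF[2]=3
  step 5: row=3, L[3]='p', prepend. Next row=LF[3]=4
  step 6: row=4, L[4]='q', prepend. Next row=LF[4]=11
  step 7: row=11, L[11]='p', prepend. Next row=LF[11]=9
  step 8: row=9, L[9]='p', prepend. Next row=LF[9]=7
  step 9: row=7, L[7]='p', prepend. Next row=LF[7]=6
  step 10: row=6, L[6]='p', prepend. Next row=LF[6]=5
  step 11: row=5, L[5]='q', prepend. Next row=LF[5]=12
  step 12: row=12, L[12]='p', prepend. Next row=LF[12]=10
  step 13: row=10, L[10]='p', prepend. Next row=LF[10]=8
  step 14: row=8, L[8]='q', prepend. Next row=LF[8]=13
Reversed output: qppqppppqpppp$

Answer: qppqppppqpppp$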